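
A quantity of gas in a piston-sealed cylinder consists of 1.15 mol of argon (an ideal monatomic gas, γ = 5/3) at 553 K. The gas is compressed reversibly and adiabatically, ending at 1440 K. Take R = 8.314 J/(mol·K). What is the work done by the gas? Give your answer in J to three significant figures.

W ≈ -12700 J

Adiabatic ⇒ Q = 0, so W_by = −ΔU = nCᵥ(T₁ − T₂).
Cᵥ = 3R/2 = 12.47 J/(mol·K).
W = (1.15)(12.47)(553 − 1440) = -12721 J.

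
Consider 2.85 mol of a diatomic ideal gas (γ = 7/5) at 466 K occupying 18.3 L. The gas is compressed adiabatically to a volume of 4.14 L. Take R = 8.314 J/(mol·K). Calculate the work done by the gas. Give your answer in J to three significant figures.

W ≈ -22400 J

Adiabatic: TV^(γ−1) = const with γ = 7/5.
T₂ = T₁ (V₁/V₂)^(γ−1) = 466 × (18.3/4.14)^0.4 = 466 × 1.812 = 844.4 K.
W_by = nCᵥ(T₁ − T₂) = (2.85)(20.79)(466 − 844.4) = -22417 J.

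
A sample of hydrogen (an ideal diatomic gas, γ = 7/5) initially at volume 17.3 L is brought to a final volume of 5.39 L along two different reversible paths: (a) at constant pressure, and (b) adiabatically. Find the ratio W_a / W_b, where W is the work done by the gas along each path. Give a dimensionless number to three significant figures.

W_a / W_b ≈ 0.463

Path (a) isobaric: W = P₁(V₂ − V₁) → W_a/(P₁V₁) = -0.6884.
Path (b) adiabatic: W = P₁V₁(1 − (V₁/V₂)^(γ−1))/(γ−1) → W_b/(P₁V₁) = -1.486.
W_a / W_b = -0.6884 / -1.486 = 0.4633.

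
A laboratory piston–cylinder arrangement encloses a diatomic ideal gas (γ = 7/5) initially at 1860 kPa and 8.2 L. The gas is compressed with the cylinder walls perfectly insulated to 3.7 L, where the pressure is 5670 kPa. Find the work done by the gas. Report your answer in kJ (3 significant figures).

Adiabatic: W = (P₁V₁ − P₂V₂)/(γ − 1) with γ = 7/5.
P₁V₁ = 15252 J, P₂V₂ = 20979 J.
W = (15252 − 20979) / 0.4 = -14318 J.

W ≈ -14.3 kJ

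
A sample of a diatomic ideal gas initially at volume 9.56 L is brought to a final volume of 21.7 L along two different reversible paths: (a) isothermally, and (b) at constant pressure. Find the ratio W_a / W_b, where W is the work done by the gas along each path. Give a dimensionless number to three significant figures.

Path (a) isothermal: W = P₁V₁ ln(V₂/V₁) → W_a/(P₁V₁) = 0.8197.
Path (b) isobaric: W = P₁(V₂ − V₁) → W_b/(P₁V₁) = 1.27.
W_a / W_b = 0.8197 / 1.27 = 0.6455.

W_a / W_b ≈ 0.646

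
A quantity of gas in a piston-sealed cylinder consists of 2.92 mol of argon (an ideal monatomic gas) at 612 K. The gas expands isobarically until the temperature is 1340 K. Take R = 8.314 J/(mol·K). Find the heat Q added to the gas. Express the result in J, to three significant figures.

Isobaric: W = nRΔT = (2.92)(8.314)(728) = 17674 J.
ΔU = nCᵥΔT with Cᵥ = 3R/2: ΔU = (2.92)(12.47)(728) = 26510 J.
Q = ΔU + W = 26510 + 17674 = 44184 J.

Q ≈ 44200 J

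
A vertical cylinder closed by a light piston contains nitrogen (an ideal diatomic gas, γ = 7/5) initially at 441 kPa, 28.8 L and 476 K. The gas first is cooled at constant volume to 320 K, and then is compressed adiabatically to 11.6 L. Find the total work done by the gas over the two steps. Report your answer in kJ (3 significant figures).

W_total ≈ -9.36 kJ

Step 1 (isochoric): W = 0 (constant volume).
After step 1: P = 296.5 kPa (V unchanged).
Step 2 (adiabatic): W = (P₁V₁ − P₂V₂)/(γ−1) = (8538 − 12284)/0.4 = -9365 J.
W_total = 0 − 9365 = -9365 J.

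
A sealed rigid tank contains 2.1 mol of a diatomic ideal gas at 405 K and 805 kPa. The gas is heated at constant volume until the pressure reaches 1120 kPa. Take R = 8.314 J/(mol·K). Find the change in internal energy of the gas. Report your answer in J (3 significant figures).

ΔU ≈ 6920 J

Constant volume ⇒ W = 0, so Q = ΔU = nCᵥΔT with Cᵥ = 5R/2 = 20.79 J/(mol·K).
At constant V, T₂/T₁ = P₂/P₁ ⇒ ΔT = T₁(P₂/P₁ − 1) = 405·(1120/805 − 1) = 158.5 K.
ΔU = (2.1)(20.79)(158.5) = 6917 J.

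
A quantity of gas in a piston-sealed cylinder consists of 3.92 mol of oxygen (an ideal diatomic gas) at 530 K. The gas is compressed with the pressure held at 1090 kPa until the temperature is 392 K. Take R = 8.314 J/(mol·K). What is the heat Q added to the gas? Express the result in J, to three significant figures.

Isobaric: W = nRΔT = (3.92)(8.314)(-138) = -4498 J.
ΔU = nCᵥΔT with Cᵥ = 5R/2: ΔU = (3.92)(20.79)(-138) = -11244 J.
Q = ΔU + W = -11244 − 4498 = -15741 J.

Q ≈ -15700 J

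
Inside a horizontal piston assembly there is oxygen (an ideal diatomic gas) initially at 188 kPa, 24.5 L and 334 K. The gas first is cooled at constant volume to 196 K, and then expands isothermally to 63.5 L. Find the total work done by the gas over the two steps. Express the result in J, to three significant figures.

Step 1 (isochoric): W = 0 (constant volume).
After step 1: P = 110.3 kPa (V unchanged).
Step 2 (isothermal): W = P₁V₁ ln(V₂/V₁) = (2703) ln(63.5/24.5) = 2574 J.
W_total = 0 + 2574 = 2574 J.

W_total ≈ 2570 J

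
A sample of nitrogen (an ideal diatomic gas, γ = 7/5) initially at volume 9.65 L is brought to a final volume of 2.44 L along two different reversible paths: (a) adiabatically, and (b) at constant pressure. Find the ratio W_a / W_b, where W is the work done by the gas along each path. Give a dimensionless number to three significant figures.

W_a / W_b ≈ 2.45

Path (a) adiabatic: W = P₁V₁(1 − (V₁/V₂)^(γ−1))/(γ−1) → W_a/(P₁V₁) = -1.833.
Path (b) isobaric: W = P₁(V₂ − V₁) → W_b/(P₁V₁) = -0.7472.
W_a / W_b = -1.833 / -0.7472 = 2.453.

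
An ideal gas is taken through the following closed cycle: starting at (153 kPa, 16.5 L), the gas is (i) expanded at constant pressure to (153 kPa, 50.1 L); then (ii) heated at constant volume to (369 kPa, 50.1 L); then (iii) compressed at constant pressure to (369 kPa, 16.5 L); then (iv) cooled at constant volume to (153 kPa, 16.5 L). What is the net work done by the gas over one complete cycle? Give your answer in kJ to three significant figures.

Constant-volume legs do no work.
W(i) = (153)(50.1 − 16.5) = 5141 J; W(iii) = (369)(16.5 − 50.1) = -12398 J.
W_net = 5141 − 12398 = -7258 J (the counter-clockwise enclosed area).

W_net ≈ -7.26 kJ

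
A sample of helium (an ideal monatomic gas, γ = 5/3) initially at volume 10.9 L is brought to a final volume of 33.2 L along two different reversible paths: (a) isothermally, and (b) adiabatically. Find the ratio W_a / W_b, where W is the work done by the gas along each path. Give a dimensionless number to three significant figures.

W_a / W_b ≈ 1.42

Path (a) isothermal: W = P₁V₁ ln(V₂/V₁) → W_a/(P₁V₁) = 1.114.
Path (b) adiabatic: W = P₁V₁(1 − (V₁/V₂)^(γ−1))/(γ−1) → W_b/(P₁V₁) = 0.7861.
W_a / W_b = 1.114 / 0.7861 = 1.417.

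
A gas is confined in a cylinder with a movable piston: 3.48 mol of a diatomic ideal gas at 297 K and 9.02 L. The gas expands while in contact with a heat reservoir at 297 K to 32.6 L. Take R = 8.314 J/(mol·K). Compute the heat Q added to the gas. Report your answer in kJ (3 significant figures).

Isothermal ⇒ ΔU = 0, so Q = W = nRT ln(V₂/V₁).
Q = (3.48)(8.314)(297) ln(32.6/9.02) = 8593 × 1.285 = 11041 J.

Q ≈ 11.0 kJ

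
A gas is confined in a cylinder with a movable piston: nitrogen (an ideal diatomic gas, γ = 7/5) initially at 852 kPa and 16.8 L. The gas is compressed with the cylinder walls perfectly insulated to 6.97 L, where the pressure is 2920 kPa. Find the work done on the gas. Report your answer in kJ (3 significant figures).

Adiabatic: W = (P₁V₁ − P₂V₂)/(γ − 1) with γ = 7/5.
P₁V₁ = 14314 J, P₂V₂ = 20352 J.
W = (14314 − 20352) / 0.4 = -15097 J.
Work on gas = −W_by = 15097 J.

W ≈ 15.1 kJ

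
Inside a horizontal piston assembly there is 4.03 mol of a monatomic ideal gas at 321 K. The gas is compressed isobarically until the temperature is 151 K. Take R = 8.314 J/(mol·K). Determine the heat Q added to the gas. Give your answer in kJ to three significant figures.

Q ≈ -14.2 kJ

Isobaric: W = nRΔT = (4.03)(8.314)(-170) = -5696 J.
ΔU = nCᵥΔT with Cᵥ = 3R/2: ΔU = (4.03)(12.47)(-170) = -8544 J.
Q = ΔU + W = -8544 − 5696 = -14240 J.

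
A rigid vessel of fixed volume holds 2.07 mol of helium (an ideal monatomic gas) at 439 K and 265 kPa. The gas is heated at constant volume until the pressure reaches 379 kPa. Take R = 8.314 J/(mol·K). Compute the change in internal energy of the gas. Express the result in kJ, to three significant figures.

Constant volume ⇒ W = 0, so Q = ΔU = nCᵥΔT with Cᵥ = 3R/2 = 12.47 J/(mol·K).
At constant V, T₂/T₁ = P₂/P₁ ⇒ ΔT = T₁(P₂/P₁ − 1) = 439·(379/265 − 1) = 188.9 K.
ΔU = (2.07)(12.47)(188.9) = 4875 J.

ΔU ≈ 4.88 kJ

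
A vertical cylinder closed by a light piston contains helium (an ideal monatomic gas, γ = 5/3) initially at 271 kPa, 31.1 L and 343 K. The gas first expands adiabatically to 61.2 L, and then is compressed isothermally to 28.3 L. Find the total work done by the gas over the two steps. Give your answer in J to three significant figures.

W_total ≈ 452 J

Step 1 (adiabatic): W = (P₁V₁ − P₂V₂)/(γ−1) = (8428 − 5367)/0.667 = 4592 J.
After step 1: P = 87.7 kPa, V = 61.2 L, T = 218.4 K.
Step 2 (isothermal): W = P₁V₁ ln(V₂/V₁) = (5367) ln(28.3/61.2) = -4140 J.
W_total = 4592 − 4140 = 452 J.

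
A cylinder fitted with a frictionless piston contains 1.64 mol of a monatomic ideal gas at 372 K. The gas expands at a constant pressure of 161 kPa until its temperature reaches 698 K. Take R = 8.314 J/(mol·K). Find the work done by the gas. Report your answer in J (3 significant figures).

Isobaric: W = P ΔV = nR ΔT.
W = (1.64)(8.314)(698 − 372) = 4445 J.

W ≈ 4440 J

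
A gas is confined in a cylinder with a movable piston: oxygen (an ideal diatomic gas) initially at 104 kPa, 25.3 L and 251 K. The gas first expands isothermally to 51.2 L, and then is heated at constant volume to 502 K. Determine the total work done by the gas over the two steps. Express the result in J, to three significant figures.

Step 1 (isothermal): W = P₁V₁ ln(V₂/V₁) = (2631) ln(51.2/25.3) = 1855 J.
Step 2 (isochoric): W = 0 (constant volume).
W_total = 1855 + 0 = 1855 J.

W_total ≈ 1850 J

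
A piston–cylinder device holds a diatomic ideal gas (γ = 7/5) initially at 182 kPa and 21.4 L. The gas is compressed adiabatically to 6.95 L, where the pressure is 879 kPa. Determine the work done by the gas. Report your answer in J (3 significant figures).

W ≈ -5540 J

Adiabatic: W = (P₁V₁ − P₂V₂)/(γ − 1) with γ = 7/5.
P₁V₁ = 3895 J, P₂V₂ = 6109 J.
W = (3895 − 6109) / 0.4 = -5536 J.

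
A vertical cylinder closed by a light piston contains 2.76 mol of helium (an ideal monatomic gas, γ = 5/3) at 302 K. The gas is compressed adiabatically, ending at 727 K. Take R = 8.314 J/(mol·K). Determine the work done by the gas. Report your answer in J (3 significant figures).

Adiabatic ⇒ Q = 0, so W_by = −ΔU = nCᵥ(T₁ − T₂).
Cᵥ = 3R/2 = 12.47 J/(mol·K).
W = (2.76)(12.47)(302 − 727) = -14628 J.

W ≈ -14600 J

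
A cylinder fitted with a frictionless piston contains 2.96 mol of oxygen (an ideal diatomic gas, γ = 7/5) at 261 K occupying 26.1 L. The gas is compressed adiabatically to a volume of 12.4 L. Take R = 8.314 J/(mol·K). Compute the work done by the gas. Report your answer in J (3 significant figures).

W ≈ -5570 J

Adiabatic: TV^(γ−1) = const with γ = 7/5.
T₂ = T₁ (V₁/V₂)^(γ−1) = 261 × (26.1/12.4)^0.4 = 261 × 1.347 = 351.5 K.
W_by = nCᵥ(T₁ − T₂) = (2.96)(20.79)(261 − 351.5) = -5568 J.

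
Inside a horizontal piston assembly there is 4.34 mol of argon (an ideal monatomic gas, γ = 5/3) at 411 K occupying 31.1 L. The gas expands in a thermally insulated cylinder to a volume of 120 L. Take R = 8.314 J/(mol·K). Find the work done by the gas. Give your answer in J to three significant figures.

W ≈ 13200 J

Adiabatic: TV^(γ−1) = const with γ = 5/3.
T₂ = T₁ (V₁/V₂)^(γ−1) = 411 × (31.1/120)^0.667 = 411 × 0.4065 = 167.1 K.
W_by = nCᵥ(T₁ − T₂) = (4.34)(12.47)(411 − 167.1) = 13203 J.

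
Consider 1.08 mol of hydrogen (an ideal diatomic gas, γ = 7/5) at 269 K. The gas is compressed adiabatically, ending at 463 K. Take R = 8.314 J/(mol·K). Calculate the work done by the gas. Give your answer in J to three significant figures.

W ≈ -4350 J

Adiabatic ⇒ Q = 0, so W_by = −ΔU = nCᵥ(T₁ − T₂).
Cᵥ = 5R/2 = 20.79 J/(mol·K).
W = (1.08)(20.79)(269 − 463) = -4355 J.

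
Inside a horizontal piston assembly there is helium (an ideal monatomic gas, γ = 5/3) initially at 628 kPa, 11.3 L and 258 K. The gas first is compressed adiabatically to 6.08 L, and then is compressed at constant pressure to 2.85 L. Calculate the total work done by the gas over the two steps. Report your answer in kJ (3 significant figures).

Step 1 (adiabatic): W = (P₁V₁ − P₂V₂)/(γ−1) = (7096 − 10727)/0.667 = -5446 J.
After step 1: P = 1764 kPa, V = 6.08 L, T = 390 K.
Step 2 (isobaric): W = PΔV = (1764 kPa)(2.85 − 6.08 L) = -5699 J.
W_total = -5446 − 5699 = -11145 J.

W_total ≈ -11.1 kJ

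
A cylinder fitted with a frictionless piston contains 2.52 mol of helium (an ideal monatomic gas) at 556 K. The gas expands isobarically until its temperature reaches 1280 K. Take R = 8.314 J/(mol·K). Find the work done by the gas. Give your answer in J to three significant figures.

W ≈ 15200 J

Isobaric: W = P ΔV = nR ΔT.
W = (2.52)(8.314)(1280 − 556) = 15169 J.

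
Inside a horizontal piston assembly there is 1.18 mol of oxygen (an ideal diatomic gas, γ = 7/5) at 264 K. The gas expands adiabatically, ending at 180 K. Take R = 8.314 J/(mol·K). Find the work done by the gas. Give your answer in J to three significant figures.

W ≈ 2060 J

Adiabatic ⇒ Q = 0, so W_by = −ΔU = nCᵥ(T₁ − T₂).
Cᵥ = 5R/2 = 20.79 J/(mol·K).
W = (1.18)(20.79)(264 − 180) = 2060 J.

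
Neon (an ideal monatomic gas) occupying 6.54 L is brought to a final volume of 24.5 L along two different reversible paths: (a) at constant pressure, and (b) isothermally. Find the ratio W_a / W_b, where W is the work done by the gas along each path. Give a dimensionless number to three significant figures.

W_a / W_b ≈ 2.08

Path (a) isobaric: W = P₁(V₂ − V₁) → W_a/(P₁V₁) = 2.746.
Path (b) isothermal: W = P₁V₁ ln(V₂/V₁) → W_b/(P₁V₁) = 1.321.
W_a / W_b = 2.746 / 1.321 = 2.079.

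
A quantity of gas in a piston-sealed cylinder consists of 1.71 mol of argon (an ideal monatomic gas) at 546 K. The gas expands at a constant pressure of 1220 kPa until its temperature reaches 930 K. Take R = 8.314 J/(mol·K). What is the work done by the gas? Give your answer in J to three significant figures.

Isobaric: W = P ΔV = nR ΔT.
W = (1.71)(8.314)(930 − 546) = 5459 J.

W ≈ 5460 J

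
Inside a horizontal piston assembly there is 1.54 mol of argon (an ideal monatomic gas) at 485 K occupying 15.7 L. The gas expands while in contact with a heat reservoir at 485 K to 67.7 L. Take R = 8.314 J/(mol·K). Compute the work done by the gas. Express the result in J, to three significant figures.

W ≈ 9080 J

Isothermal: W = nRT ln(V₂/V₁).
W = (1.54)(8.314)(485) × ln(67.7/15.7)
  = 6210 × 1.461
W_by_gas = 9075 J.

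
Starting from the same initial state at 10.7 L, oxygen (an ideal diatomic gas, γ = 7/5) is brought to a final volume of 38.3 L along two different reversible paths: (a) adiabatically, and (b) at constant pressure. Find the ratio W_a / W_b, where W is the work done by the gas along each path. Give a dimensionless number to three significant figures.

Path (a) adiabatic: W = P₁V₁(1 − (V₁/V₂)^(γ−1))/(γ−1) → W_a/(P₁V₁) = 0.9989.
Path (b) isobaric: W = P₁(V₂ − V₁) → W_b/(P₁V₁) = 2.579.
W_a / W_b = 0.9989 / 2.579 = 0.3872.

W_a / W_b ≈ 0.387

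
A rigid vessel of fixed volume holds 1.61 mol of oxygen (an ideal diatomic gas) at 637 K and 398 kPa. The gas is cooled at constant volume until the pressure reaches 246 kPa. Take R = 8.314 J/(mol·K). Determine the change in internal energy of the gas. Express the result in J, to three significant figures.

Constant volume ⇒ W = 0, so Q = ΔU = nCᵥΔT with Cᵥ = 5R/2 = 20.79 J/(mol·K).
At constant V, T₂/T₁ = P₂/P₁ ⇒ ΔT = T₁(P₂/P₁ − 1) = 637·(246/398 − 1) = -243.3 K.
ΔU = (1.61)(20.79)(-243.3) = -8141 J.

ΔU ≈ -8140 J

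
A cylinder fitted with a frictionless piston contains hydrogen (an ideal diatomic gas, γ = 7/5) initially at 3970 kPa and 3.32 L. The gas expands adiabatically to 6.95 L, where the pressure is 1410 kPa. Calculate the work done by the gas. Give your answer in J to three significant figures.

W ≈ 8450 J

Adiabatic: W = (P₁V₁ − P₂V₂)/(γ − 1) with γ = 7/5.
P₁V₁ = 13180 J, P₂V₂ = 9800 J.
W = (13180 − 9800) / 0.4 = 8452 J.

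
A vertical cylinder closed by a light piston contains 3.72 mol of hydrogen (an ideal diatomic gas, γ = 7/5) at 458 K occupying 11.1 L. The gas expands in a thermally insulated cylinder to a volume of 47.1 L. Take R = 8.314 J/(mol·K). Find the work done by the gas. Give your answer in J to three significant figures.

W ≈ 15500 J

Adiabatic: TV^(γ−1) = const with γ = 7/5.
T₂ = T₁ (V₁/V₂)^(γ−1) = 458 × (11.1/47.1)^0.4 = 458 × 0.5609 = 256.9 K.
W_by = nCᵥ(T₁ − T₂) = (3.72)(20.79)(458 − 256.9) = 15548 J.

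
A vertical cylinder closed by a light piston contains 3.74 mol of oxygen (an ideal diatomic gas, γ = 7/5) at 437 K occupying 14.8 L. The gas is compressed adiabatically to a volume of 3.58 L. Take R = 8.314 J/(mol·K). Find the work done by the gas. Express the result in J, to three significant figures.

W ≈ -26000 J

Adiabatic: TV^(γ−1) = const with γ = 7/5.
T₂ = T₁ (V₁/V₂)^(γ−1) = 437 × (14.8/3.58)^0.4 = 437 × 1.764 = 771 K.
W_by = nCᵥ(T₁ − T₂) = (3.74)(20.79)(437 − 771) = -25961 J.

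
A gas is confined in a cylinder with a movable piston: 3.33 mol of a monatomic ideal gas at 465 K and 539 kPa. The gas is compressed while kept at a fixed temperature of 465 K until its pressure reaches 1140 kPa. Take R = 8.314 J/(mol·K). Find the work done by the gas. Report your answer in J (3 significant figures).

Isothermal process: W = nRT ln(V₂/V₁) = nRT ln(P₁/P₂).
W = (3.33)(8.314)(465) × ln(539/1140)
  = 12874 × ln(0.4728) = 12874 × -0.7491
W_by_gas = -9643 J.

W ≈ -9640 J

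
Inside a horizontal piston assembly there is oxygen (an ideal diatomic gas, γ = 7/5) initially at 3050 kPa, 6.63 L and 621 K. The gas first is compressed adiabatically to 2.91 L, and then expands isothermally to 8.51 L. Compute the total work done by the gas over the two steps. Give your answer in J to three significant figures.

Step 1 (adiabatic): W = (P₁V₁ − P₂V₂)/(γ−1) = (20222 − 28110)/0.4 = -19721 J.
After step 1: P = 9660 kPa, V = 2.91 L, T = 863.3 K.
Step 2 (isothermal): W = P₁V₁ ln(V₂/V₁) = (28110) ln(8.51/2.91) = 30165 J.
W_total = -19721 + 30165 = 10443 J.

W_total ≈ 10400 J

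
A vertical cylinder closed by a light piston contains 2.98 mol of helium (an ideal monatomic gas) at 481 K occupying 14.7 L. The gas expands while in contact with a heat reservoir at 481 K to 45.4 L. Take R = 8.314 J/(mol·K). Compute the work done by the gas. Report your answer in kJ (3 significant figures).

W ≈ 13.4 kJ

Isothermal: W = nRT ln(V₂/V₁).
W = (2.98)(8.314)(481) × ln(45.4/14.7)
  = 11917 × 1.128
W_by_gas = 13439 J.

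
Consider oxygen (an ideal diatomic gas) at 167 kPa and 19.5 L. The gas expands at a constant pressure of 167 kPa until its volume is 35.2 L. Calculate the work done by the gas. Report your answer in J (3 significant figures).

Isobaric: W = P ΔV.
W = (167 kPa)(35.2 − 19.5 L) = (167)(15.7) = 2622 J.

W ≈ 2620 J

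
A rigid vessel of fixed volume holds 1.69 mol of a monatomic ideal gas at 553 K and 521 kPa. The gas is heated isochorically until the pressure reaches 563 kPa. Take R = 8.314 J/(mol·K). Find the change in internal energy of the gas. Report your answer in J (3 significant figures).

ΔU ≈ 940 J

Constant volume ⇒ W = 0, so Q = ΔU = nCᵥΔT with Cᵥ = 3R/2 = 12.47 J/(mol·K).
At constant V, T₂/T₁ = P₂/P₁ ⇒ ΔT = T₁(P₂/P₁ − 1) = 553·(563/521 − 1) = 44.58 K.
ΔU = (1.69)(12.47)(44.58) = 939.6 J.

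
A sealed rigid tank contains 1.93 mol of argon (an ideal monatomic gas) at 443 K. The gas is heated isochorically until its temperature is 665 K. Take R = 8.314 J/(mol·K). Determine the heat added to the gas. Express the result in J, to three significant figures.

Q ≈ 5340 J

Constant volume ⇒ W = 0, so Q = ΔU = nCᵥΔT with Cᵥ = 3R/2 = 12.47 J/(mol·K).
ΔU = (1.93)(12.47)(665 − 443) = 5343 J.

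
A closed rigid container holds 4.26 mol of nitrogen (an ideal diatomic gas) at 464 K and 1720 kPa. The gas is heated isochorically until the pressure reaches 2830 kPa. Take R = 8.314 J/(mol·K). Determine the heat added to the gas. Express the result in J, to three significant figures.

Q ≈ 26500 J

Constant volume ⇒ W = 0, so Q = ΔU = nCᵥΔT with Cᵥ = 5R/2 = 20.79 J/(mol·K).
At constant V, T₂/T₁ = P₂/P₁ ⇒ ΔT = T₁(P₂/P₁ − 1) = 464·(2830/1720 − 1) = 299.4 K.
ΔU = (4.26)(20.79)(299.4) = 26514 J.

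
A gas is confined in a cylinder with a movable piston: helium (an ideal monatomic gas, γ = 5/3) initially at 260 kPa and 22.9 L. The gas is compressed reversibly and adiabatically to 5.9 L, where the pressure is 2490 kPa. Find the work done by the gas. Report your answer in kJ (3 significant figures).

Adiabatic: W = (P₁V₁ − P₂V₂)/(γ − 1) with γ = 5/3.
P₁V₁ = 5954 J, P₂V₂ = 14691 J.
W = (5954 − 14691) / 0.6667 = -13105 J.

W ≈ -13.1 kJ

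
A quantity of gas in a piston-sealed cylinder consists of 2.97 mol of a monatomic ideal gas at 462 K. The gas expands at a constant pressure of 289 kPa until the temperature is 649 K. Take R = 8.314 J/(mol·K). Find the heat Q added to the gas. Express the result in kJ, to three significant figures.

Q ≈ 11.5 kJ

Isobaric: W = nRΔT = (2.97)(8.314)(187) = 4618 J.
ΔU = nCᵥΔT with Cᵥ = 3R/2: ΔU = (2.97)(12.47)(187) = 6926 J.
Q = ΔU + W = 6926 + 4618 = 11544 J.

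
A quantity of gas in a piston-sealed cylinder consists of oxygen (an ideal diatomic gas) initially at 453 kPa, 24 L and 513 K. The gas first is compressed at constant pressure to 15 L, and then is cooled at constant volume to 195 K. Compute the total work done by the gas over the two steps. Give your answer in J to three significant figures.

W_total ≈ -4080 J

Step 1 (isobaric): W = PΔV = (453 kPa)(15 − 24 L) = -4077 J.
Step 2 (isochoric): W = 0 (constant volume).
W_total = -4077 + 0 = -4077 J.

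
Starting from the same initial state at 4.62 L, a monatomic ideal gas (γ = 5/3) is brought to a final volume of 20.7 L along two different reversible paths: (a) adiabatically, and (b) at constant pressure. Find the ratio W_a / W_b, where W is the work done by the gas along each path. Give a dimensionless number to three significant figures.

W_a / W_b ≈ 0.272

Path (a) adiabatic: W = P₁V₁(1 − (V₁/V₂)^(γ−1))/(γ−1) → W_a/(P₁V₁) = 0.9481.
Path (b) isobaric: W = P₁(V₂ − V₁) → W_b/(P₁V₁) = 3.481.
W_a / W_b = 0.9481 / 3.481 = 0.2724.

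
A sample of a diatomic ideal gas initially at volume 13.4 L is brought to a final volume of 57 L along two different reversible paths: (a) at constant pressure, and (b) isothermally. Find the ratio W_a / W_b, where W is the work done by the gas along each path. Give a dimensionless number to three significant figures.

Path (a) isobaric: W = P₁(V₂ − V₁) → W_a/(P₁V₁) = 3.254.
Path (b) isothermal: W = P₁V₁ ln(V₂/V₁) → W_b/(P₁V₁) = 1.448.
W_a / W_b = 3.254 / 1.448 = 2.247.

W_a / W_b ≈ 2.25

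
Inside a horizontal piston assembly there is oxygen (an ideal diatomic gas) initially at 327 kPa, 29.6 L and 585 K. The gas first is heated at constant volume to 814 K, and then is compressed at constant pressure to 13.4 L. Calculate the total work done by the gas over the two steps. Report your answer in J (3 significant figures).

W_total ≈ -7370 J

Step 1 (isochoric): W = 0 (constant volume).
After step 1: P = 455 kPa (V unchanged).
Step 2 (isobaric): W = PΔV = (455 kPa)(13.4 − 29.6 L) = -7371 J.
W_total = 0 − 7371 = -7371 J.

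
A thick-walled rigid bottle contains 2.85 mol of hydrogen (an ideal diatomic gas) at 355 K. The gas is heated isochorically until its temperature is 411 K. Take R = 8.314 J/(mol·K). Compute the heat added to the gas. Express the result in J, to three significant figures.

Constant volume ⇒ W = 0, so Q = ΔU = nCᵥΔT with Cᵥ = 5R/2 = 20.79 J/(mol·K).
ΔU = (2.85)(20.79)(411 − 355) = 3317 J.

Q ≈ 3320 J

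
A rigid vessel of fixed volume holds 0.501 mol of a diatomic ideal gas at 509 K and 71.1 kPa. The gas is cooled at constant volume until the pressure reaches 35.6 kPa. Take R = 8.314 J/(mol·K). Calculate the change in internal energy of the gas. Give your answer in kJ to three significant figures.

ΔU ≈ -2.65 kJ

Constant volume ⇒ W = 0, so Q = ΔU = nCᵥΔT with Cᵥ = 5R/2 = 20.79 J/(mol·K).
At constant V, T₂/T₁ = P₂/P₁ ⇒ ΔT = T₁(P₂/P₁ − 1) = 509·(35.6/71.1 − 1) = -254.1 K.
ΔU = (0.501)(20.79)(-254.1) = -2646 J.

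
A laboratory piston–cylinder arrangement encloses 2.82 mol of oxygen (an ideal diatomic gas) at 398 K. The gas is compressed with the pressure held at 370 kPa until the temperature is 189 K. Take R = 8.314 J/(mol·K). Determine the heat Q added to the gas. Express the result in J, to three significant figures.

Q ≈ -17200 J

Isobaric: W = nRΔT = (2.82)(8.314)(-209) = -4900 J.
ΔU = nCᵥΔT with Cᵥ = 5R/2: ΔU = (2.82)(20.79)(-209) = -12250 J.
Q = ΔU + W = -12250 − 4900 = -17150 J.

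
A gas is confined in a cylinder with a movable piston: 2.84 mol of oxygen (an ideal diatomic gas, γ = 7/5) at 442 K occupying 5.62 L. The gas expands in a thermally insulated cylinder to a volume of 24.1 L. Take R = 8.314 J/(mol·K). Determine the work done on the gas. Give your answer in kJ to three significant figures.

Adiabatic: TV^(γ−1) = const with γ = 7/5.
T₂ = T₁ (V₁/V₂)^(γ−1) = 442 × (5.62/24.1)^0.4 = 442 × 0.5586 = 246.9 K.
W_by = nCᵥ(T₁ − T₂) = (2.84)(20.79)(442 − 246.9) = 11517 J.
Work on gas = −W_by = -11517 J.

W ≈ -11.5 kJ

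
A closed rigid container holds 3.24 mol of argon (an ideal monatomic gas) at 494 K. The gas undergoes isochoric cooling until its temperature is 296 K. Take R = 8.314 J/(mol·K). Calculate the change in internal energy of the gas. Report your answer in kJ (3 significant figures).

Constant volume ⇒ W = 0, so Q = ΔU = nCᵥΔT with Cᵥ = 3R/2 = 12.47 J/(mol·K).
ΔU = (3.24)(12.47)(296 − 494) = -8000 J.

ΔU ≈ -8.00 kJ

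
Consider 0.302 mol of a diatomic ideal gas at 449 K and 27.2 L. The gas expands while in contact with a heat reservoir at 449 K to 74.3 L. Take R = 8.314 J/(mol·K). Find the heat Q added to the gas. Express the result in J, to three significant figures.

Q ≈ 1130 J

Isothermal ⇒ ΔU = 0, so Q = W = nRT ln(V₂/V₁).
Q = (0.302)(8.314)(449) ln(74.3/27.2) = 1127 × 1.005 = 1133 J.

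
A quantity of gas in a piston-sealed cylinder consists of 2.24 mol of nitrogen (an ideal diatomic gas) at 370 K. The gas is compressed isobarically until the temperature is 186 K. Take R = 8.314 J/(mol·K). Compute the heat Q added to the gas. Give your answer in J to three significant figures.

Isobaric: W = nRΔT = (2.24)(8.314)(-184) = -3427 J.
ΔU = nCᵥΔT with Cᵥ = 5R/2: ΔU = (2.24)(20.79)(-184) = -8567 J.
Q = ΔU + W = -8567 − 3427 = -11993 J.

Q ≈ -12000 J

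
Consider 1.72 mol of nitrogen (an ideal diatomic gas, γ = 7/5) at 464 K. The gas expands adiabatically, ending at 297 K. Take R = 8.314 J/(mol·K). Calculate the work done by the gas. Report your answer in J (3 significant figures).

W ≈ 5970 J

Adiabatic ⇒ Q = 0, so W_by = −ΔU = nCᵥ(T₁ − T₂).
Cᵥ = 5R/2 = 20.79 J/(mol·K).
W = (1.72)(20.79)(464 − 297) = 5970 J.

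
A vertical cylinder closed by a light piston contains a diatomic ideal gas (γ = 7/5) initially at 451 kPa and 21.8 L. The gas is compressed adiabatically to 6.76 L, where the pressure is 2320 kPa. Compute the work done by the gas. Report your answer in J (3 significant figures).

Adiabatic: W = (P₁V₁ − P₂V₂)/(γ − 1) with γ = 7/5.
P₁V₁ = 9832 J, P₂V₂ = 15683 J.
W = (9832 − 15683) / 0.4 = -14628 J.

W ≈ -14600 J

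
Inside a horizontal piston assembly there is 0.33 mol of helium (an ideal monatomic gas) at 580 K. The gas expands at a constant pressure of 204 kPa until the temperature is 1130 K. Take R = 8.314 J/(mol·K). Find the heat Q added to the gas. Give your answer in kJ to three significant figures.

Q ≈ 3.77 kJ

Isobaric: W = nRΔT = (0.33)(8.314)(550) = 1509 J.
ΔU = nCᵥΔT with Cᵥ = 3R/2: ΔU = (0.33)(12.47)(550) = 2263 J.
Q = ΔU + W = 2263 + 1509 = 3772 J.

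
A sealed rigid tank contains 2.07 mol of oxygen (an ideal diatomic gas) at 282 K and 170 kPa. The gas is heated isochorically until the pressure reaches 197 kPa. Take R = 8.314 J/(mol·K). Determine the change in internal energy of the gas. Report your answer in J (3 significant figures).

ΔU ≈ 1930 J

Constant volume ⇒ W = 0, so Q = ΔU = nCᵥΔT with Cᵥ = 5R/2 = 20.79 J/(mol·K).
At constant V, T₂/T₁ = P₂/P₁ ⇒ ΔT = T₁(P₂/P₁ − 1) = 282·(197/170 − 1) = 44.79 K.
ΔU = (2.07)(20.79)(44.79) = 1927 J.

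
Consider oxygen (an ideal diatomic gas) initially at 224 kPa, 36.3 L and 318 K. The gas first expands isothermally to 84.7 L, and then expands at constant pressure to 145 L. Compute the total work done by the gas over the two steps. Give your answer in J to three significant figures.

W_total ≈ 12700 J

Step 1 (isothermal): W = P₁V₁ ln(V₂/V₁) = (8131) ln(84.7/36.3) = 6890 J.
After step 1: P = 96 kPa, V = 84.7 L, T = 318 K.
Step 2 (isobaric): W = PΔV = (96 kPa)(145 − 84.7 L) = 5789 J.
W_total = 6890 + 5789 = 12678 J.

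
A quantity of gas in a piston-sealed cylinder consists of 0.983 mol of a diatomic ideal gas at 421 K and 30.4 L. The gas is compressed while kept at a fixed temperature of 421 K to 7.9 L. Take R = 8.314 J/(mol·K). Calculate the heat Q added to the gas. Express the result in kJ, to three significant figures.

Isothermal ⇒ ΔU = 0, so Q = W = nRT ln(V₂/V₁).
Q = (0.983)(8.314)(421) ln(7.9/30.4) = 3441 × -1.348 = -4637 J.

Q ≈ -4.64 kJ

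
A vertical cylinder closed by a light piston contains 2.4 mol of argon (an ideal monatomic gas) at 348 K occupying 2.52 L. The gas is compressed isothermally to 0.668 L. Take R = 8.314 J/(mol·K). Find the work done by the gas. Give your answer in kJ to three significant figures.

W ≈ -9.22 kJ

Isothermal: W = nRT ln(V₂/V₁).
W = (2.4)(8.314)(348) × ln(0.668/2.52)
  = 6944 × -1.328
W_by_gas = -9220 J.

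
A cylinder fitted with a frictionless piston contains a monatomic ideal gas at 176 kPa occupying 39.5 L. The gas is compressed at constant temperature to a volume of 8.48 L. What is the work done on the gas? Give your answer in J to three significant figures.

W ≈ 10700 J

Isothermal: W = nRT ln(V₂/V₁) = P₁V₁ ln(V₂/V₁).
P₁V₁ = (176 kPa)(39.5 L) = 6952 J.
W = 6952 × ln(8.48/39.5) = 6952 × -1.539
W_by_gas = -10696 J; work on gas = −W_by = 10696 J.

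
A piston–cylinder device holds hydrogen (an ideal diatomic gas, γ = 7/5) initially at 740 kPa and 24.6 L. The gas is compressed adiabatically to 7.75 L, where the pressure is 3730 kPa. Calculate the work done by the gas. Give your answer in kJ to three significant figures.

Adiabatic: W = (P₁V₁ − P₂V₂)/(γ − 1) with γ = 7/5.
P₁V₁ = 18204 J, P₂V₂ = 28908 J.
W = (18204 − 28908) / 0.4 = -26759 J.

W ≈ -26.8 kJ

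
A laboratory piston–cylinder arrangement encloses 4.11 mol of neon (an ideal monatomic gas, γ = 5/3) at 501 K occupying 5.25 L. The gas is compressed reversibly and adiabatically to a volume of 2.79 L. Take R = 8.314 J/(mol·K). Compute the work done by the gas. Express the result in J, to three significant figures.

W ≈ -13500 J

Adiabatic: TV^(γ−1) = const with γ = 5/3.
T₂ = T₁ (V₁/V₂)^(γ−1) = 501 × (5.25/2.79)^0.667 = 501 × 1.524 = 763.6 K.
W_by = nCᵥ(T₁ − T₂) = (4.11)(12.47)(501 − 763.6) = -13461 J.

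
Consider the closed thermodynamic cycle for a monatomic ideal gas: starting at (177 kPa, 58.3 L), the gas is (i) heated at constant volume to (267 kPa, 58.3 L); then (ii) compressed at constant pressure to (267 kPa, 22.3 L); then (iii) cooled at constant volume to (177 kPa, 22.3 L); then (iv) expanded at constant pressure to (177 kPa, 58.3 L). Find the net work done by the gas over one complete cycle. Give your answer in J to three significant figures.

Constant-volume legs do no work.
W(ii) = (267)(22.3 − 58.3) = -9612 J; W(iv) = (177)(58.3 − 22.3) = 6372 J.
W_net = -9612 + 6372 = -3240 J (the counter-clockwise enclosed area).

W_net ≈ -3240 J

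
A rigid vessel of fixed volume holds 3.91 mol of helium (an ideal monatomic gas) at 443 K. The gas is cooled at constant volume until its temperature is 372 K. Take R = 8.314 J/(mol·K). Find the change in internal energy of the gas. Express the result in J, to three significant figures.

ΔU ≈ -3460 J

Constant volume ⇒ W = 0, so Q = ΔU = nCᵥΔT with Cᵥ = 3R/2 = 12.47 J/(mol·K).
ΔU = (3.91)(12.47)(372 − 443) = -3462 J.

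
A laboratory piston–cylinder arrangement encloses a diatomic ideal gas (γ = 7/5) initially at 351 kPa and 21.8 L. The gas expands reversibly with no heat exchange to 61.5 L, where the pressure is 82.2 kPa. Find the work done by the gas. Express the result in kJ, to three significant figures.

W ≈ 6.49 kJ

Adiabatic: W = (P₁V₁ − P₂V₂)/(γ − 1) with γ = 7/5.
P₁V₁ = 7652 J, P₂V₂ = 5055 J.
W = (7652 − 5055) / 0.4 = 6491 J.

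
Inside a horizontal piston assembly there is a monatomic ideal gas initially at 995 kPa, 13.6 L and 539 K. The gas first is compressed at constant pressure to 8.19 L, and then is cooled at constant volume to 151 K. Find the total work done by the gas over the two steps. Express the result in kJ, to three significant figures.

Step 1 (isobaric): W = PΔV = (995 kPa)(8.19 − 13.6 L) = -5383 J.
Step 2 (isochoric): W = 0 (constant volume).
W_total = -5383 + 0 = -5383 J.

W_total ≈ -5.38 kJ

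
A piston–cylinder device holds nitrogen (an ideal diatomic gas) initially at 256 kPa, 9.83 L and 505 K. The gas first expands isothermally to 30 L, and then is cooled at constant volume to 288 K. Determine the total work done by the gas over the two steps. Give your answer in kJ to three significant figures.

Step 1 (isothermal): W = P₁V₁ ln(V₂/V₁) = (2516) ln(30/9.83) = 2808 J.
Step 2 (isochoric): W = 0 (constant volume).
W_total = 2808 + 0 = 2808 J.

W_total ≈ 2.81 kJ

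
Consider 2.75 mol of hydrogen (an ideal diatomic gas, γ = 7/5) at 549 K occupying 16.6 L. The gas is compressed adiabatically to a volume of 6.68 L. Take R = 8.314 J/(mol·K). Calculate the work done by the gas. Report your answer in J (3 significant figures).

Adiabatic: TV^(γ−1) = const with γ = 7/5.
T₂ = T₁ (V₁/V₂)^(γ−1) = 549 × (16.6/6.68)^0.4 = 549 × 1.439 = 790.1 K.
W_by = nCᵥ(T₁ − T₂) = (2.75)(20.79)(549 − 790.1) = -13783 J.

W ≈ -13800 J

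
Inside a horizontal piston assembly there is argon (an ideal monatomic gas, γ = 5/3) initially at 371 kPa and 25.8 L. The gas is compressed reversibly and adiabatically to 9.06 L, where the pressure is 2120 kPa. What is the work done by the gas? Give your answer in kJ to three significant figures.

W ≈ -14.5 kJ

Adiabatic: W = (P₁V₁ − P₂V₂)/(γ − 1) with γ = 5/3.
P₁V₁ = 9572 J, P₂V₂ = 19207 J.
W = (9572 − 19207) / 0.6667 = -14453 J.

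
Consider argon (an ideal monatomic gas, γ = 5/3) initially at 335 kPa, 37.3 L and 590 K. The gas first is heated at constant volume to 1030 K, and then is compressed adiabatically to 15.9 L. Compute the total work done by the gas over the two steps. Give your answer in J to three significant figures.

W_total ≈ -25000 J

Step 1 (isochoric): W = 0 (constant volume).
After step 1: P = 584.8 kPa (V unchanged).
Step 2 (adiabatic): W = (P₁V₁ − P₂V₂)/(γ−1) = (21814 − 38514)/0.667 = -25049 J.
W_total = 0 − 25049 = -25049 J.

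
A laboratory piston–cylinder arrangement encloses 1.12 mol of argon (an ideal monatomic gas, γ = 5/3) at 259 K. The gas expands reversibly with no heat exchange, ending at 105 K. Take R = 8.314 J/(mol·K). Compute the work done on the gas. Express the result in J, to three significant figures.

Adiabatic ⇒ Q = 0, so W_by = −ΔU = nCᵥ(T₁ − T₂).
Cᵥ = 3R/2 = 12.47 J/(mol·K).
W = (1.12)(12.47)(259 − 105) = 2151 J.
Work on gas = −W_by = -2151 J.

W ≈ -2150 J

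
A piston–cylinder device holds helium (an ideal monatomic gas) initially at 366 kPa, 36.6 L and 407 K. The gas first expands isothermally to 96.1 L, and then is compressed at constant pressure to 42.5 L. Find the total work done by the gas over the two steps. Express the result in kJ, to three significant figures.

W_total ≈ 5.46 kJ

Step 1 (isothermal): W = P₁V₁ ln(V₂/V₁) = (13396) ln(96.1/36.6) = 12931 J.
After step 1: P = 139.4 kPa, V = 96.1 L, T = 407 K.
Step 2 (isobaric): W = PΔV = (139.4 kPa)(42.5 − 96.1 L) = -7471 J.
W_total = 12931 − 7471 = 5460 J.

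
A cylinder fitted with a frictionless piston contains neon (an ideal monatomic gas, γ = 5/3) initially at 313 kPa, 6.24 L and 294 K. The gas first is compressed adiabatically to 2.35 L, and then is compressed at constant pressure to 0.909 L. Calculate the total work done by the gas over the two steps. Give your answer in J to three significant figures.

W_total ≈ -4980 J

Step 1 (adiabatic): W = (P₁V₁ − P₂V₂)/(γ−1) = (1953 − 3745)/0.667 = -2688 J.
After step 1: P = 1594 kPa, V = 2.35 L, T = 563.8 K.
Step 2 (isobaric): W = PΔV = (1594 kPa)(0.909 − 2.35 L) = -2297 J.
W_total = -2688 − 2297 = -4985 J.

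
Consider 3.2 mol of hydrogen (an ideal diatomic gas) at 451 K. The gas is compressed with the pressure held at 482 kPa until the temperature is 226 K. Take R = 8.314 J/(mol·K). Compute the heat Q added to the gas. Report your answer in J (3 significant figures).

Q ≈ -21000 J

Isobaric: W = nRΔT = (3.2)(8.314)(-225) = -5986 J.
ΔU = nCᵥΔT with Cᵥ = 5R/2: ΔU = (3.2)(20.79)(-225) = -14965 J.
Q = ΔU + W = -14965 − 5986 = -20951 J.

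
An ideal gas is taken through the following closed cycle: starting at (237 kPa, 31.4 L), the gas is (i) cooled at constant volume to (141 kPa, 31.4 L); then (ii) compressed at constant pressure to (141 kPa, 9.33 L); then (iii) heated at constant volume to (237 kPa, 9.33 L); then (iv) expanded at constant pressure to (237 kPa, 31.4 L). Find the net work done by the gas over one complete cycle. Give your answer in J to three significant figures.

W_net ≈ 2120 J

Constant-volume legs do no work.
W(ii) = (141)(9.33 − 31.4) = -3112 J; W(iv) = (237)(31.4 − 9.33) = 5231 J.
W_net = -3112 + 5231 = 2119 J (the clockwise enclosed area).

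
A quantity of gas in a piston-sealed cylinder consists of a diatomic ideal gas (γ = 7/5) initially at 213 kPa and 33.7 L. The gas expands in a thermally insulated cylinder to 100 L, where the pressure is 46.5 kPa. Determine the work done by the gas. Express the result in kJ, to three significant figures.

W ≈ 6.32 kJ

Adiabatic: W = (P₁V₁ − P₂V₂)/(γ − 1) with γ = 7/5.
P₁V₁ = 7178 J, P₂V₂ = 4650 J.
W = (7178 − 4650) / 0.4 = 6320 J.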